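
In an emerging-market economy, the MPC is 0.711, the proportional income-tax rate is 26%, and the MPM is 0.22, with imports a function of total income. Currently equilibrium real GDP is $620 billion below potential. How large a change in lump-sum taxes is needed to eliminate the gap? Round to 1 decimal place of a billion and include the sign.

Spending multiplier = 1/(1 − c(1−t) + m) = 1/(1 − 0.711×0.74 + 0.22) = 1/0.69386 ≈ 1.441.
Tax multiplier = −c·k = −0.711/0.69386 ≈ −1.025. Need ΔY = +$620 billion, so ΔT = ΔY/(−c·k) = −(+$620 billion) × 0.69386 / 0.711 ≈ −$605.1 billion.
The government should cut lump-sum taxes by $605.1 billion.

−$605.1 billion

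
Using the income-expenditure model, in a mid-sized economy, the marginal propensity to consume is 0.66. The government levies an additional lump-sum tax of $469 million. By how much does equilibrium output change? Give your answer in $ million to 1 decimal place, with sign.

−$910.4 million

A lump-sum tax change of +$469 million shifts disposable income by −$469 million; first-round consumption changes by −c × ΔT = −0.66 × (+$469 million) = −$309.54 million.
Expenditure multiplier = 1/(1 − MPC) = 1/(1 − 0.66) = 1/0.34 ≈ 2.941.
The tax multiplier is −c × k ≈ −1.941, so ΔY = k × (−c·ΔT) = (−$309.54 million) / 0.34 ≈ −$910.4 million.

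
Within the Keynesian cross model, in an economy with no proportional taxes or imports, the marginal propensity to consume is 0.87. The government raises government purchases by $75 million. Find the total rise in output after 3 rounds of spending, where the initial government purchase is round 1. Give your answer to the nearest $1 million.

$197 million

Round 1 adds ΔG = $75 million; each later round is MPC = 0.87 times the previous.
After 3 rounds: 75 + 65.25 + 56.7675 = ΔG·(1 − c^3)/(1 − c) = 75 × (1 − 0.658503)/0.13 ≈ $197 million.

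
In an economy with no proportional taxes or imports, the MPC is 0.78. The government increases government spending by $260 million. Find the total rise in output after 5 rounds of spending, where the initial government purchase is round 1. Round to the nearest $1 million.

$841 million

Round 1 adds ΔG = $260 million; each later round is MPC = 0.78 times the previous.
After 5 rounds: 260 + 202.8 + 158.184 + 123.38352 + 96.2391456 = ΔG·(1 − c^5)/(1 − c) = 260 × (1 − 0.2887174368)/0.22 ≈ $841 million.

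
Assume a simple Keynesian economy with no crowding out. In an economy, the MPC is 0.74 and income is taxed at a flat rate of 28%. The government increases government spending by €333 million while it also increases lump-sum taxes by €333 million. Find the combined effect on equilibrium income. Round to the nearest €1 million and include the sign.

Expenditure multiplier = 1/(1 − c(1−t)) = 1/(1 − 0.74×0.72) = 1/0.4672 ≈ 2.14.
ΔG contributes k·ΔG = (+€333 million) / 0.4672 ≈ +€712.8 million.
ΔT of +€333 million changes first-round spending by −c·ΔT = −€246.42 million, contributing k·(−c·ΔT) = (−€246.42 million) / 0.4672 ≈ −€527.4 million.
Net ΔY = k(ΔG − c·ΔT) = (+€86.58 million) / 0.4672 ≈ +€185 million.

+€185 million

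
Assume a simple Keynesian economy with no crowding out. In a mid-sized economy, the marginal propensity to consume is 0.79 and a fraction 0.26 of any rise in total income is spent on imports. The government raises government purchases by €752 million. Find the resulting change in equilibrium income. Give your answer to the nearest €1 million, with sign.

+€1,600 million

Expenditure multiplier = 1/(1 − c + m) = 1/(1 − 0.79 + 0.26) = 1/0.47 ≈ 2.128.
ΔY = k × ΔG = (+€752 million) / 0.47 = +€1,600 million.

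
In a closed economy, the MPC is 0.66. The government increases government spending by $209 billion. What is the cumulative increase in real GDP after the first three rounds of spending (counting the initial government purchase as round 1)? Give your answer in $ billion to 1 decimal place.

$438.0 billion

Round 1 adds ΔG = $209 billion; each later round is MPC = 0.66 times the previous.
After 3 rounds: 209 + 137.94 + 91.0404 = ΔG·(1 − c^3)/(1 − c) = 209 × (1 − 0.287496)/0.34 ≈ $438 billion.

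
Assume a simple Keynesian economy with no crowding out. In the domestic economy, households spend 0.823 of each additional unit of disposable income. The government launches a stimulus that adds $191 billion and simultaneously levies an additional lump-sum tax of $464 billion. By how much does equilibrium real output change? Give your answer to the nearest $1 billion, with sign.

−$1,078 billion

Expenditure multiplier = 1/(1 − MPC) = 1/(1 − 0.823) = 1/0.177 ≈ 5.65.
ΔG contributes k·ΔG = (+$191 billion) / 0.177 ≈ +$1,079.1 billion.
ΔT of +$464 billion changes first-round spending by −c·ΔT = −$381.872 billion, contributing k·(−c·ΔT) = (−$381.872 billion) / 0.177 ≈ −$2,157.5 billion.
Net ΔY = k(ΔG − c·ΔT) = (−$190.872 billion) / 0.177 ≈ −$1,078 billion.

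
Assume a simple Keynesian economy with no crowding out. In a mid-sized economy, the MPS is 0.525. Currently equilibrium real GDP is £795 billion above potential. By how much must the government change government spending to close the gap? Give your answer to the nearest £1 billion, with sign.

MPC = 1 − MPS = 1 − 0.525 = 0.475.
Spending multiplier = 1/(1 − MPC) = 1/(1 − 0.475) = 1/0.525 ≈ 1.905.
Need ΔY = −£795 billion, so ΔG = ΔY/k = (−£795 billion) × 0.525 ≈ −£417 billion.
The government should cut government spending by £417 billion.

−£417 billion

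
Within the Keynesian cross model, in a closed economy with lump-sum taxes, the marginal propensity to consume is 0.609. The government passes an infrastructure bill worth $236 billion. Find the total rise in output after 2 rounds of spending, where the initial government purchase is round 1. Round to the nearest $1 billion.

Round 1 adds ΔG = $236 billion; each later round is MPC = 0.609 times the previous.
After 2 rounds: 236 + 143.724 = ΔG·(1 − c^2)/(1 − c) = 236 × (1 − 0.370881)/0.391 ≈ $380 billion.

$380 billion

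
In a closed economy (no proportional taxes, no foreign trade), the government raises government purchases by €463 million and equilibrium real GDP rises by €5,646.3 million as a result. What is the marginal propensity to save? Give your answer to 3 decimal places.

0.082

Implied spending multiplier k = ΔY/ΔG = 5,646.3/463 ≈ 12.195.
Since k = 1/(1 − MPC), MPC = 1 − 1/k = 1 − ΔG/ΔY = 1 − 463/5,646.3 ≈ 0.918.
MPS = 1 − MPC = 0.082.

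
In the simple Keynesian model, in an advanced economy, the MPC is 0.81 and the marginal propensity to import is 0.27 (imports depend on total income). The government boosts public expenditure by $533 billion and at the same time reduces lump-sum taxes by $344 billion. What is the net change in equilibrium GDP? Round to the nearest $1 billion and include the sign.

+$1,764 billion

Expenditure multiplier = 1/(1 − c + m) = 1/(1 − 0.81 + 0.27) = 1/0.46 ≈ 2.174.
ΔG contributes k·ΔG = (+$533 billion) / 0.46 ≈ +$1,158.7 billion.
ΔT of −$344 billion changes first-round spending by −c·ΔT = +$278.64 billion, contributing k·(−c·ΔT) = (+$278.64 billion) / 0.46 ≈ +$605.7 billion.
Net ΔY = k(ΔG − c·ΔT) = (+$811.64 billion) / 0.46 ≈ +$1,764 billion.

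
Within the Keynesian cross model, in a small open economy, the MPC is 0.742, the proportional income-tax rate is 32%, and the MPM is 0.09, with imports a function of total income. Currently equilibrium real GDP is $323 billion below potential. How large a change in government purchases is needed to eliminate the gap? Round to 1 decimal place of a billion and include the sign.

Spending multiplier = 1/(1 − c(1−t) + m) = 1/(1 − 0.742×0.68 + 0.09) = 1/0.58544 ≈ 1.708.
Need ΔY = +$323 billion, so ΔG = ΔY/k = (+$323 billion) × 0.58544 ≈ +$189.1 billion.
The government should increase government purchases by $189.1 billion.

+$189.1 billion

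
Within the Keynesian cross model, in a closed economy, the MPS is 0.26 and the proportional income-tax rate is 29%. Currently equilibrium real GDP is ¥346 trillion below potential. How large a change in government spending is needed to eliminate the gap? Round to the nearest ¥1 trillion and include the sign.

MPC = 1 − MPS = 1 − 0.26 = 0.74.
Spending multiplier = 1/(1 − c(1−t)) = 1/(1 − 0.74×0.71) = 1/0.4746 ≈ 2.107.
Need ΔY = +¥346 trillion, so ΔG = ΔY/k = (+¥346 trillion) × 0.4746 ≈ +¥164 trillion.
The government should increase government spending by ¥164 trillion.

+¥164 trillion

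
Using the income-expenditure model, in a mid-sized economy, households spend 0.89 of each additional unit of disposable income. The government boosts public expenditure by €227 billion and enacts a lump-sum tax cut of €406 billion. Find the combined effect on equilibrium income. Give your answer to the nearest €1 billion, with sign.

+€5,349 billion

Expenditure multiplier = 1/(1 − MPC) = 1/(1 − 0.89) = 1/0.11 ≈ 9.091.
ΔG contributes k·ΔG = (+€227 billion) / 0.11 ≈ +€2,063.6 billion.
ΔT of −€406 billion changes first-round spending by −c·ΔT = +€361.34 billion, contributing k·(−c·ΔT) = (+€361.34 billion) / 0.11 ≈ +€3,284.9 billion.
Net ΔY = k(ΔG − c·ΔT) = (+€588.34 billion) / 0.11 ≈ +€5,349 billion.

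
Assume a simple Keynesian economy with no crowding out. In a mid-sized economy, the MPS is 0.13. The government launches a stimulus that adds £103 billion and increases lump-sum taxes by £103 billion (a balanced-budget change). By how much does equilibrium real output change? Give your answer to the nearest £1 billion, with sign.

+£103 billion

MPC = 1 − MPS = 1 − 0.13 = 0.87.
Expenditure multiplier = 1/(1 − MPC) = 1/(1 − 0.87) = 1/0.13 ≈ 7.692.
ΔG contributes k·ΔG = (+£103 billion) / 0.13 ≈ +£792.3 billion.
ΔT of +£103 billion changes first-round spending by −c·ΔT = −£89.61 billion, contributing k·(−c·ΔT) = (−£89.61 billion) / 0.13 ≈ −£689.3 billion.
With ΔG = ΔT and no other leakages, the balanced-budget multiplier is 1, so ΔY = ΔG = +£103 billion.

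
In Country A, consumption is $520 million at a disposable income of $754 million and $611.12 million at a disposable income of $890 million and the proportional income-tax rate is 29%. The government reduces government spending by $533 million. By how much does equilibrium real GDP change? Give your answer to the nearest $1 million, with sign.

−$1,017 million

MPC = ΔC/ΔYd = (611.12 − 520)/(890 − 754) = 91.12/136 = 0.67.
Expenditure multiplier = 1/(1 − c(1−t)) = 1/(1 − 0.67×0.71) = 1/0.5243 ≈ 1.907.
ΔY = k × ΔG = (−$533 million) / 0.5243 ≈ −$1,017 million.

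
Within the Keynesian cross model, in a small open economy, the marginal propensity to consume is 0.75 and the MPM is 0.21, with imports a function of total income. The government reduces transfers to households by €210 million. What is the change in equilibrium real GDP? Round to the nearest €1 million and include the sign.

−€342 million

The transfer change shifts disposable income by −€210 million, so first-round consumption changes by c·ΔTR = 0.75 × (−€210 million) = −€157.5 million.
Expenditure multiplier = 1/(1 − c + m) = 1/(1 − 0.75 + 0.21) = 1/0.46 ≈ 2.174.
The transfer multiplier is c × k ≈ 1.63, so ΔY = k × (c·ΔTR) = (−€157.5 million) / 0.46 ≈ −€342 million.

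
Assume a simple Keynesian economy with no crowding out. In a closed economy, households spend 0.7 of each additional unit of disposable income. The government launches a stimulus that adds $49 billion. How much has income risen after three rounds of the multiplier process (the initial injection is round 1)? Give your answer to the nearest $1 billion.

$107 billion

Round 1 adds ΔG = $49 billion; each later round is MPC = 0.7 times the previous.
After 3 rounds: 49 + 34.3 + 24.01 = ΔG·(1 − c^3)/(1 − c) = 49 × (1 − 0.343)/0.3 ≈ $107 billion.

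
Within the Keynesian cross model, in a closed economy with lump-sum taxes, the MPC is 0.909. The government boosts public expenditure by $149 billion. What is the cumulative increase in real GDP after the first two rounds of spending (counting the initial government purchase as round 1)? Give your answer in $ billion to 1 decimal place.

Round 1 adds ΔG = $149 billion; each later round is MPC = 0.909 times the previous.
After 2 rounds: 149 + 135.441 = ΔG·(1 − c^2)/(1 − c) = 149 × (1 − 0.826281)/0.091 ≈ $284.4 billion.

$284.4 billion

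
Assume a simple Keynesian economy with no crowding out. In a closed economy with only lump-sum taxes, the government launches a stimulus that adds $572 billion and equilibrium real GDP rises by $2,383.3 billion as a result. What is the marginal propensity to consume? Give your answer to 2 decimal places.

0.76

Implied spending multiplier k = ΔY/ΔG = 2,383.3/572 ≈ 4.1666.
Since k = 1/(1 − MPC), MPC = 1 − 1/k = 1 − ΔG/ΔY = 1 − 572/2,383.3 ≈ 0.76.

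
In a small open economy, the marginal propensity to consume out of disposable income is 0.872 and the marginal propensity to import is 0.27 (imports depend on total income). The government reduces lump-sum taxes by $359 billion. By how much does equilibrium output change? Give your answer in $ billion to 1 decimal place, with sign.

A lump-sum tax change of −$359 billion shifts disposable income by +$359 billion; first-round consumption changes by −c × ΔT = −0.872 × (−$359 billion) = +$313.048 billion.
Expenditure multiplier = 1/(1 − c + m) = 1/(1 − 0.872 + 0.27) = 1/0.398 ≈ 2.513.
The tax multiplier is −c × k ≈ −2.191, so ΔY = k × (−c·ΔT) = (+$313.048 billion) / 0.398 ≈ +$786.6 billion.

+$786.6 billion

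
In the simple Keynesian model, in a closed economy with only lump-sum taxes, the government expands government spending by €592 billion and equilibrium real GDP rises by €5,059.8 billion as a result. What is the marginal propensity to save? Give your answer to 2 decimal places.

Implied spending multiplier k = ΔY/ΔG = 5,059.8/592 ≈ 8.547.
Since k = 1/(1 − MPC), MPC = 1 − 1/k = 1 − ΔG/ΔY = 1 − 592/5,059.8 ≈ 0.88.
MPS = 1 − MPC = 0.12.

0.12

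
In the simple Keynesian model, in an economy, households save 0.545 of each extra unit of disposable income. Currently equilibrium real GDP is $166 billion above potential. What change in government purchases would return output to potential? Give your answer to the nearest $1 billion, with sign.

−$90 billion

MPC = 1 − MPS = 1 − 0.545 = 0.455.
Spending multiplier = 1/(1 − MPC) = 1/(1 − 0.455) = 1/0.545 ≈ 1.835.
Need ΔY = −$166 billion, so ΔG = ΔY/k = (−$166 billion) × 0.545 ≈ −$90 billion.
The government should cut government purchases by $90 billion.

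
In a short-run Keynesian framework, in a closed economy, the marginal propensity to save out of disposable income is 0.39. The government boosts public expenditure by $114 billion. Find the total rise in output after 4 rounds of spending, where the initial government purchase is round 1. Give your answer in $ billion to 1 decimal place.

MPC = 1 − MPS = 1 − 0.39 = 0.61.
Round 1 adds ΔG = $114 billion; each later round is MPC = 0.61 times the previous.
After 4 rounds: 114 + 69.54 + 42.4194 + 25.875834 = ΔG·(1 − c^4)/(1 − c) = 114 × (1 − 0.13845841)/0.39 ≈ $251.8 billion.

$251.8 billion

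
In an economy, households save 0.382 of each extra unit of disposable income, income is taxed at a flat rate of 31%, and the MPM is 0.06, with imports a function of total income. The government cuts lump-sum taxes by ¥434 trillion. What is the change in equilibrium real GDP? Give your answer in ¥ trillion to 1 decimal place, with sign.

+¥423.3 trillion

MPC = 1 − MPS = 1 − 0.382 = 0.618.
A lump-sum tax change of −¥434 trillion shifts disposable income by +¥434 trillion; first-round consumption changes by −c × ΔT = −0.618 × (−¥434 trillion) = +¥268.212 trillion.
Expenditure multiplier = 1/(1 − c(1−t) + m) = 1/(1 − 0.618×0.69 + 0.06) = 1/0.63358 ≈ 1.578.
The tax multiplier is −c × k ≈ −0.975, so ΔY = k × (−c·ΔT) = (+¥268.212 trillion) / 0.63358 ≈ +¥423.3 trillion.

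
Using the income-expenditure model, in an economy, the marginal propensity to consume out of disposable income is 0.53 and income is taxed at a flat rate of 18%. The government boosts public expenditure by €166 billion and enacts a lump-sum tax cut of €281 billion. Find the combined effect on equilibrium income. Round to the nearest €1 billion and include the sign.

Expenditure multiplier = 1/(1 − c(1−t)) = 1/(1 − 0.53×0.82) = 1/0.5654 ≈ 1.769.
ΔG contributes k·ΔG = (+€166 billion) / 0.5654 ≈ +€293.6 billion.
ΔT of −€281 billion changes first-round spending by −c·ΔT = +€148.93 billion, contributing k·(−c·ΔT) = (+€148.93 billion) / 0.5654 ≈ +€263.4 billion.
Net ΔY = k(ΔG − c·ΔT) = (+€314.93 billion) / 0.5654 ≈ +€557 billion.

+€557 billion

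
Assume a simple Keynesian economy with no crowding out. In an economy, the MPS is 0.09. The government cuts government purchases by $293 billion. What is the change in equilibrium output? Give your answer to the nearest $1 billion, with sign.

−$3,256 billion

MPC = 1 − MPS = 1 − 0.09 = 0.91.
Expenditure multiplier = 1/(1 − MPC) = 1/(1 − 0.91) = 1/0.09 ≈ 11.111.
ΔY = k × ΔG = (−$293 billion) / 0.09 ≈ −$3,256 billion.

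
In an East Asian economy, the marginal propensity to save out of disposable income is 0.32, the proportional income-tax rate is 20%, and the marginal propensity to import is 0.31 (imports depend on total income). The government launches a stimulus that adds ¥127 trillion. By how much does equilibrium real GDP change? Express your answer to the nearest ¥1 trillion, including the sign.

+¥166 trillion

MPC = 1 − MPS = 1 − 0.32 = 0.68.
Spending multiplier = 1/(1 − c(1−t) + m) = 1/(1 − 0.68×0.8 + 0.31) = 1/0.766 ≈ 1.305.
ΔY = k × ΔG = (+¥127 trillion) / 0.766 ≈ +¥166 trillion.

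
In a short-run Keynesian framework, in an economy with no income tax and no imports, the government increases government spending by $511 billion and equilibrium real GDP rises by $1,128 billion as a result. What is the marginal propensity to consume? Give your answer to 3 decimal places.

Implied spending multiplier k = ΔY/ΔG = 1,128/511 ≈ 2.2074.
Since k = 1/(1 − MPC), MPC = 1 − 1/k = 1 − ΔG/ΔY = 1 − 511/1,128 ≈ 0.547.

0.547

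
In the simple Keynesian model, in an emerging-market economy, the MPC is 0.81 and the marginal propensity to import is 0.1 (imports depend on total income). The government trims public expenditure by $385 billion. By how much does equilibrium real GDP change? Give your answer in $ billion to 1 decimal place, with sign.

Government-spending multiplier = 1/(1 − c + m) = 1/(1 − 0.81 + 0.1) = 1/0.29 ≈ 3.448.
ΔY = k × ΔG = (−$385 billion) / 0.29 ≈ −$1,327.6 billion.

−$1,327.6 billion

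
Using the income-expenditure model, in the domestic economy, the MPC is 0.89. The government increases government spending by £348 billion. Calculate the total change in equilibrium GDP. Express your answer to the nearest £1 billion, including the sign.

+£3,164 billion

Spending multiplier = 1/(1 − MPC) = 1/(1 − 0.89) = 1/0.11 ≈ 9.091.
ΔY = k × ΔG = (+£348 billion) / 0.11 ≈ +£3,164 billion.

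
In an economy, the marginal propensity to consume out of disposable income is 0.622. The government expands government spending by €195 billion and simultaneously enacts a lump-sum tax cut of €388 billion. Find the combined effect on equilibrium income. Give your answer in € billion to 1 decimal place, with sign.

+€1,154.3 billion

Expenditure multiplier = 1/(1 − MPC) = 1/(1 − 0.622) = 1/0.378 ≈ 2.646.
ΔG contributes k·ΔG = (+€195 billion) / 0.378 ≈ +€515.9 billion.
ΔT of −€388 billion changes first-round spending by −c·ΔT = +€241.336 billion, contributing k·(−c·ΔT) = (+€241.336 billion) / 0.378 ≈ +€638.5 billion.
Net ΔY = k(ΔG − c·ΔT) = (+€436.336 billion) / 0.378 ≈ +€1,154.3 billion.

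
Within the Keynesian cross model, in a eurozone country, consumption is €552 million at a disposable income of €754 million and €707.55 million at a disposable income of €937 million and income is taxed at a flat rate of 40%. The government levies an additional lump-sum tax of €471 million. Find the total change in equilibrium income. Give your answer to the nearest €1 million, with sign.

MPC = ΔC/ΔYd = (707.55 − 552)/(937 − 754) = 155.55/183 = 0.85.
A lump-sum tax change of +€471 million shifts disposable income by −€471 million; first-round consumption changes by −c × ΔT = −0.85 × (+€471 million) = −€400.35 million.
Expenditure multiplier = 1/(1 − c(1−t)) = 1/(1 − 0.85×0.6) = 1/0.49 ≈ 2.041.
The tax multiplier is −c × k ≈ −1.735, so ΔY = k × (−c·ΔT) = (−€400.35 million) / 0.49 ≈ −€817 million.

−€817 million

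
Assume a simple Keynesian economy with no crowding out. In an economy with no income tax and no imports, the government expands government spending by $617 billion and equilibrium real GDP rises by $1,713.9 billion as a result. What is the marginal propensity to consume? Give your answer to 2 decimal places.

Implied spending multiplier k = ΔY/ΔG = 1,713.9/617 ≈ 2.7778.
Since k = 1/(1 − MPC), MPC = 1 − 1/k = 1 − ΔG/ΔY = 1 − 617/1,713.9 ≈ 0.64.

0.64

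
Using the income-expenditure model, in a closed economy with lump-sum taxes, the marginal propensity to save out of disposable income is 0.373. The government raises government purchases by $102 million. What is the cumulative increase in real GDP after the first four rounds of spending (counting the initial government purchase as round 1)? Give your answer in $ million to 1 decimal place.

MPC = 1 − MPS = 1 − 0.373 = 0.627.
Round 1 adds ΔG = $102 million; each later round is MPC = 0.627 times the previous.
After 4 rounds: 102 + 63.954 + 40.099158 + 25.142172066 = ΔG·(1 − c^4)/(1 − c) = 102 × (1 − 0.154550410641)/0.373 ≈ $231.2 million.

$231.2 million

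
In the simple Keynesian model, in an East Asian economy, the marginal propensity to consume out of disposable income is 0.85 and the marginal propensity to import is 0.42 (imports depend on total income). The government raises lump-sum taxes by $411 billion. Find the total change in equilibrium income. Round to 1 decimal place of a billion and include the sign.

−$612.9 billion

A lump-sum tax change of +$411 billion shifts disposable income by −$411 billion; first-round consumption changes by −c × ΔT = −0.85 × (+$411 billion) = −$349.35 billion.
Expenditure multiplier = 1/(1 − c + m) = 1/(1 − 0.85 + 0.42) = 1/0.57 ≈ 1.754.
The tax multiplier is −c × k ≈ −1.491, so ΔY = k × (−c·ΔT) = (−$349.35 billion) / 0.57 ≈ −$612.9 billion.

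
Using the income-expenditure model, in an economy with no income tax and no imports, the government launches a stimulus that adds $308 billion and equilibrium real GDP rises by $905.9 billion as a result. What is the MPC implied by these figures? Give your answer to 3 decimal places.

0.660

Implied spending multiplier k = ΔY/ΔG = 905.9/308 ≈ 2.9412.
Since k = 1/(1 − MPC), MPC = 1 − 1/k = 1 − ΔG/ΔY = 1 − 308/905.9 ≈ 0.660.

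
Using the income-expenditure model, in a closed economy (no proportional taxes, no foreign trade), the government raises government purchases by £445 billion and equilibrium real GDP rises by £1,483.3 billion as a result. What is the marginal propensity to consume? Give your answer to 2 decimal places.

0.70

Implied spending multiplier k = ΔY/ΔG = 1,483.3/445 ≈ 3.3333.
Since k = 1/(1 − MPC), MPC = 1 − 1/k = 1 − ΔG/ΔY = 1 − 445/1,483.3 ≈ 0.70.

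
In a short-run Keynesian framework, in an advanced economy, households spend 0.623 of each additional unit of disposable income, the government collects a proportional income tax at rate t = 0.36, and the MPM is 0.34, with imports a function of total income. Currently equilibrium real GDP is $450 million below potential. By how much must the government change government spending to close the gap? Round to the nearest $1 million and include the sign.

Spending multiplier = 1/(1 − c(1−t) + m) = 1/(1 − 0.623×0.64 + 0.34) = 1/0.94128 ≈ 1.062.
Need ΔY = +$450 million, so ΔG = ΔY/k = (+$450 million) × 0.94128 ≈ +$424 million.
The government should increase government spending by $424 million.

+$424 million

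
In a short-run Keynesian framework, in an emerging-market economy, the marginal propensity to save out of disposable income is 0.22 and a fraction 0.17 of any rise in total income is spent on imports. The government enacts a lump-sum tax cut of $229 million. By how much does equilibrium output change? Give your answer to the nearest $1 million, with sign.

+$458 million

MPC = 1 − MPS = 1 − 0.22 = 0.78.
A lump-sum tax change of −$229 million shifts disposable income by +$229 million; first-round consumption changes by −c × ΔT = −0.78 × (−$229 million) = +$178.62 million.
Expenditure multiplier = 1/(1 − c + m) = 1/(1 − 0.78 + 0.17) = 1/0.39 ≈ 2.564.
The tax multiplier is −c × k = −2, so ΔY = k × (−c·ΔT) = (+$178.62 million) / 0.39 = +$458 million.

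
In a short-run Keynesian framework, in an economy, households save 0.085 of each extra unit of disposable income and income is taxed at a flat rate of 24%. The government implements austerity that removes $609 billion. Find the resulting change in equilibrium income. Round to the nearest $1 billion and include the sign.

MPC = 1 − MPS = 1 − 0.085 = 0.915.
Expenditure multiplier = 1/(1 − c(1−t)) = 1/(1 − 0.915×0.76) = 1/0.3046 ≈ 3.283.
ΔY = k × ΔG = (−$609 billion) / 0.3046 ≈ −$1,999 billion.

−$1,999 billion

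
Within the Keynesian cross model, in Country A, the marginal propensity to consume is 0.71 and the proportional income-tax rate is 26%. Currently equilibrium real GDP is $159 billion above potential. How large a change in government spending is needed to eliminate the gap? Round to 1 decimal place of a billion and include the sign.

Spending multiplier = 1/(1 − c(1−t)) = 1/(1 − 0.71×0.74) = 1/0.4746 ≈ 2.107.
Need ΔY = −$159 billion, so ΔG = ΔY/k = (−$159 billion) × 0.4746 ≈ −$75.5 billion.
The government should cut government spending by $75.5 billion.

−$75.5 billion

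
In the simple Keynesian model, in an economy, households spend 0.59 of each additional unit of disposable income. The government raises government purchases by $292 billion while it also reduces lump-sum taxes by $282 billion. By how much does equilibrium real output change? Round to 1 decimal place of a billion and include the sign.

+$1,118.0 billion

Expenditure multiplier = 1/(1 − MPC) = 1/(1 − 0.59) = 1/0.41 ≈ 2.439.
ΔG contributes k·ΔG = (+$292 billion) / 0.41 ≈ +$712.2 billion.
ΔT of −$282 billion changes first-round spending by −c·ΔT = +$166.38 billion, contributing k·(−c·ΔT) = (+$166.38 billion) / 0.41 ≈ +$405.8 billion.
Net ΔY = k(ΔG − c·ΔT) = (+$458.38 billion) / 0.41 = +$1,118 billion.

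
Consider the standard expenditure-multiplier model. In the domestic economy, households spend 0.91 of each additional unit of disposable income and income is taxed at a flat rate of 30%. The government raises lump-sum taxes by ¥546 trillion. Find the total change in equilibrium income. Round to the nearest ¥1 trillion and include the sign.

A lump-sum tax change of +¥546 trillion shifts disposable income by −¥546 trillion; first-round consumption changes by −c × ΔT = −0.91 × (+¥546 trillion) = −¥496.86 trillion.
Expenditure multiplier = 1/(1 − c(1−t)) = 1/(1 − 0.91×0.7) = 1/0.363 ≈ 2.755.
The tax multiplier is −c × k ≈ −2.507, so ΔY = k × (−c·ΔT) = (−¥496.86 trillion) / 0.363 ≈ −¥1,369 trillion.

−¥1,369 trillion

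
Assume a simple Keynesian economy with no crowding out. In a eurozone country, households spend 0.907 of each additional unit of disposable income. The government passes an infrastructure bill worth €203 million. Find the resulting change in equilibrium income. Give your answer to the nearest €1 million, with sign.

Expenditure multiplier = 1/(1 − MPC) = 1/(1 − 0.907) = 1/0.093 ≈ 10.753.
ΔY = k × ΔG = (+€203 million) / 0.093 ≈ +€2,183 million.

+€2,183 million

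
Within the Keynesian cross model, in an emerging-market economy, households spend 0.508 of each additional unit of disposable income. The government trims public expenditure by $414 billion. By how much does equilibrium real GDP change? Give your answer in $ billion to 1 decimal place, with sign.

Spending multiplier = 1/(1 − MPC) = 1/(1 − 0.508) = 1/0.492 ≈ 2.033.
ΔY = k × ΔG = (−$414 billion) / 0.492 ≈ −$841.5 billion.

−$841.5 billion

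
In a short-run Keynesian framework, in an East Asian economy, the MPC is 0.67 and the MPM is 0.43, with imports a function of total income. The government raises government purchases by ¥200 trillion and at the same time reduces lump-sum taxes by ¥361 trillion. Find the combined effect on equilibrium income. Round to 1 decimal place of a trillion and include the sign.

Expenditure multiplier = 1/(1 − c + m) = 1/(1 − 0.67 + 0.43) = 1/0.76 ≈ 1.316.
ΔG contributes k·ΔG = (+¥200 trillion) / 0.76 ≈ +¥263.2 trillion.
ΔT of −¥361 trillion changes first-round spending by −c·ΔT = +¥241.87 trillion, contributing k·(−c·ΔT) = (+¥241.87 trillion) / 0.76 ≈ +¥318.3 trillion.
Net ΔY = k(ΔG − c·ΔT) = (+¥441.87 trillion) / 0.76 ≈ +¥581.4 trillion.

+¥581.4 trillion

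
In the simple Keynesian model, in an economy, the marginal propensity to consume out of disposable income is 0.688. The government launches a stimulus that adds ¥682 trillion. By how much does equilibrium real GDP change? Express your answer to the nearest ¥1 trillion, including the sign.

+¥2,186 trillion

Expenditure multiplier = 1/(1 − MPC) = 1/(1 − 0.688) = 1/0.312 ≈ 3.205.
ΔY = k × ΔG = (+¥682 trillion) / 0.312 ≈ +¥2,186 trillion.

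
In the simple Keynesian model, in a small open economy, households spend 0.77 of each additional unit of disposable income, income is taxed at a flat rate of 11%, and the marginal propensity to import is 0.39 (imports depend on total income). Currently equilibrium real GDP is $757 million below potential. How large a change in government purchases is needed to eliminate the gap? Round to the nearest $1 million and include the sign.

+$533 million

Spending multiplier = 1/(1 − c(1−t) + m) = 1/(1 − 0.77×0.89 + 0.39) = 1/0.7047 ≈ 1.419.
Need ΔY = +$757 million, so ΔG = ΔY/k = (+$757 million) × 0.7047 ≈ +$533 million.
The government should increase government purchases by $533 million.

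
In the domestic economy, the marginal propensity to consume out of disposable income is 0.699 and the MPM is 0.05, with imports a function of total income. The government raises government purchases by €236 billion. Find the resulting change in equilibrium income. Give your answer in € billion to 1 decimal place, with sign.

Expenditure multiplier = 1/(1 − c + m) = 1/(1 − 0.699 + 0.05) = 1/0.351 ≈ 2.849.
ΔY = k × ΔG = (+€236 billion) / 0.351 ≈ +€672.4 billion.

+€672.4 billion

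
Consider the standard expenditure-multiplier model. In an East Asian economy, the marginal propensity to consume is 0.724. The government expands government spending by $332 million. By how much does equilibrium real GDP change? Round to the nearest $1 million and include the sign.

+$1,203 million

Expenditure multiplier = 1/(1 − MPC) = 1/(1 − 0.724) = 1/0.276 ≈ 3.623.
ΔY = k × ΔG = (+$332 million) / 0.276 ≈ +$1,203 million.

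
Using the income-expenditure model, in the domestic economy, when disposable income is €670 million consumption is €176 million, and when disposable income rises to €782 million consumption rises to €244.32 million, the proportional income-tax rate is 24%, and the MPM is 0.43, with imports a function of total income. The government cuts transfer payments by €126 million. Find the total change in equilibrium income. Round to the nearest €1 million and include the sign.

MPC = ΔC/ΔYd = (244.32 − 176)/(782 − 670) = 68.32/112 = 0.61.
The transfer change shifts disposable income by −€126 million, so first-round consumption changes by c·ΔTR = 0.61 × (−€126 million) = −€76.86 million.
Expenditure multiplier = 1/(1 − c(1−t) + m) = 1/(1 − 0.61×0.76 + 0.43) = 1/0.9664 ≈ 1.035.
The transfer multiplier is c × k ≈ 0.631, so ΔY = k × (c·ΔTR) = (−€76.86 million) / 0.9664 ≈ −€80 million.

−€80 million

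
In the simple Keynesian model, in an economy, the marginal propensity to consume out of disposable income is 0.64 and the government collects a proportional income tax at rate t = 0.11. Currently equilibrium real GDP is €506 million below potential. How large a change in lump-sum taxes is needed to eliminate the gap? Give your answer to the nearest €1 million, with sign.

−€340 million

Spending multiplier = 1/(1 − c(1−t)) = 1/(1 − 0.64×0.89) = 1/0.4304 ≈ 2.323.
Tax multiplier = −c·k = −0.64/0.4304 ≈ −1.487. Need ΔY = +€506 million, so ΔT = ΔY/(−c·k) = −(+€506 million) × 0.4304 / 0.64 ≈ −€340 million.
The government should cut lump-sum taxes by €340 million.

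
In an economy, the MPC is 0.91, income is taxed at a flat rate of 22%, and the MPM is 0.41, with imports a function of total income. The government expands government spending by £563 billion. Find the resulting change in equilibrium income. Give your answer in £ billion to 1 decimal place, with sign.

+£804.1 billion

Spending multiplier = 1/(1 − c(1−t) + m) = 1/(1 − 0.91×0.78 + 0.41) = 1/0.7002 ≈ 1.428.
ΔY = k × ΔG = (+£563 billion) / 0.7002 ≈ +£804.1 billion.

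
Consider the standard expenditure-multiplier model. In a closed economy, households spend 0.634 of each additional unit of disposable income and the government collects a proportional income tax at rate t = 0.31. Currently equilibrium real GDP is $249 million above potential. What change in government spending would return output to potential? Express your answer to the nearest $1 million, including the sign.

−$140 million

Spending multiplier = 1/(1 − c(1−t)) = 1/(1 − 0.634×0.69) = 1/0.56254 ≈ 1.778.
Need ΔY = −$249 million, so ΔG = ΔY/k = (−$249 million) × 0.56254 ≈ −$140 million.
The government should cut government spending by $140 million.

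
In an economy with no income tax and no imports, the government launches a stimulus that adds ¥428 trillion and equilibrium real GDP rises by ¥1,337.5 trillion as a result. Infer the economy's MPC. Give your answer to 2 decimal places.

0.68

Implied spending multiplier k = ΔY/ΔG = 1,337.5/428 = 3.125.
Since k = 1/(1 − MPC), MPC = 1 − 1/k = 1 − ΔG/ΔY = 1 − 428/1,337.5 = 0.68.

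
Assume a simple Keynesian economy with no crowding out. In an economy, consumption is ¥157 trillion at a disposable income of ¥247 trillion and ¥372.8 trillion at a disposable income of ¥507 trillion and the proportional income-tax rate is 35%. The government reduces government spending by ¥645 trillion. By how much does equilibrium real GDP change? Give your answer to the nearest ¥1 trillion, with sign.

−¥1,401 trillion

MPC = ΔC/ΔYd = (372.8 − 157)/(507 − 247) = 215.8/260 = 0.83.
Spending multiplier = 1/(1 − c(1−t)) = 1/(1 − 0.83×0.65) = 1/0.4605 ≈ 2.172.
ΔY = k × ΔG = (−¥645 trillion) / 0.4605 ≈ −¥1,401 trillion.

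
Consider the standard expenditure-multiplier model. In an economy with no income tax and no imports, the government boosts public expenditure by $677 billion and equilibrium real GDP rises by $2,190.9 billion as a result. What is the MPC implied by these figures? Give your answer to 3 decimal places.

0.691

Implied spending multiplier k = ΔY/ΔG = 2,190.9/677 ≈ 3.2362.
Since k = 1/(1 − MPC), MPC = 1 − 1/k = 1 − ΔG/ΔY = 1 − 677/2,190.9 ≈ 0.691.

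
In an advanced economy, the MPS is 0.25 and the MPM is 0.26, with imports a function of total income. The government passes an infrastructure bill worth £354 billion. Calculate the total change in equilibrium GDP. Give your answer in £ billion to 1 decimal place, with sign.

MPC = 1 − MPS = 1 − 0.25 = 0.75.
Expenditure multiplier = 1/(1 − c + m) = 1/(1 − 0.75 + 0.26) = 1/0.51 ≈ 1.961.
ΔY = k × ΔG = (+£354 billion) / 0.51 ≈ +£694.1 billion.

+£694.1 billion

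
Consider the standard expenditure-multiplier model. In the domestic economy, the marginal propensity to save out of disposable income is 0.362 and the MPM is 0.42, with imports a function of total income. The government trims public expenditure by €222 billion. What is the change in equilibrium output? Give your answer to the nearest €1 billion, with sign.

MPC = 1 − MPS = 1 − 0.362 = 0.638.
Spending multiplier = 1/(1 − c + m) = 1/(1 − 0.638 + 0.42) = 1/0.782 ≈ 1.279.
ΔY = k × ΔG = (−€222 billion) / 0.782 ≈ −€284 billion.

−€284 billion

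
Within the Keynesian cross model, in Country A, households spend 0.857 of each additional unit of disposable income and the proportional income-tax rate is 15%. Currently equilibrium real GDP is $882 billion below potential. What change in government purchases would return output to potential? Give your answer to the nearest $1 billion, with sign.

+$240 billion

Spending multiplier = 1/(1 − c(1−t)) = 1/(1 − 0.857×0.85) = 1/0.27155 ≈ 3.683.
Need ΔY = +$882 billion, so ΔG = ΔY/k = (+$882 billion) × 0.27155 ≈ +$240 billion.
The government should increase government purchases by $240 billion.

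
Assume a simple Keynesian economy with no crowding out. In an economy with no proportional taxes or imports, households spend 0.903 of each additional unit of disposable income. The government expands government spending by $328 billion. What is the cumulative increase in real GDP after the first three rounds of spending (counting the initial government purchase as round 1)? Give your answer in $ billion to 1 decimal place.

Round 1 adds ΔG = $328 billion; each later round is MPC = 0.903 times the previous.
After 3 rounds: 328 + 296.184 + 267.454152 = ΔG·(1 − c^3)/(1 − c) = 328 × (1 − 0.736314327)/0.097 ≈ $891.6 billion.

$891.6 billion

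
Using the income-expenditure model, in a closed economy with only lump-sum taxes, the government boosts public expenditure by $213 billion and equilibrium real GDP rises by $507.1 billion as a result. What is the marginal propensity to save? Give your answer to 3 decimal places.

Implied spending multiplier k = ΔY/ΔG = 507.1/213 ≈ 2.3808.
Since k = 1/(1 − MPC), MPC = 1 − 1/k = 1 − ΔG/ΔY = 1 − 213/507.1 ≈ 0.580.
MPS = 1 − MPC = 0.420.

0.420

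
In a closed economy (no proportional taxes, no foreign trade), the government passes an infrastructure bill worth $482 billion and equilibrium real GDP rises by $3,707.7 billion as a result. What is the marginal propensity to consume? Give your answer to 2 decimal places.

0.87

Implied spending multiplier k = ΔY/ΔG = 3,707.7/482 ≈ 7.6923.
Since k = 1/(1 − MPC), MPC = 1 − 1/k = 1 − ΔG/ΔY = 1 − 482/3,707.7 ≈ 0.87.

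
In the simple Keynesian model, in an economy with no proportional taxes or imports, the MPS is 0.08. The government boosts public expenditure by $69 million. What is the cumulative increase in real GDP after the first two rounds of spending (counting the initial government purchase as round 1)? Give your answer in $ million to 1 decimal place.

$132.5 million

MPC = 1 − MPS = 1 − 0.08 = 0.92.
Round 1 adds ΔG = $69 million; each later round is MPC = 0.92 times the previous.
After 2 rounds: 69 + 63.48 = ΔG·(1 − c^2)/(1 − c) = 69 × (1 − 0.8464)/0.08 ≈ $132.5 million.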